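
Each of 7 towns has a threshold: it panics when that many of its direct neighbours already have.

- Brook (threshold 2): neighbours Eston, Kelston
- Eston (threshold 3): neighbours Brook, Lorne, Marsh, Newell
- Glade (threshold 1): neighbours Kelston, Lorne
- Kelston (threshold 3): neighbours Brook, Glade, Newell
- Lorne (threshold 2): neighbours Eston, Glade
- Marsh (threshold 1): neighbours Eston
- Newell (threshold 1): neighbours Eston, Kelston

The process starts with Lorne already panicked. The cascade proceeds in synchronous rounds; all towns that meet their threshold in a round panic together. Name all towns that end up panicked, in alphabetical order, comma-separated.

Round 1 — Lorne panics (initial).
Round 2 — checking thresholds:
  Eston: 1 of 4 neighbours < 3, not yet.
  Glade: 1 of 2 neighbours ≥ 1, panics.
Round 3 — no new panics; cascade stops.

Glade, Lorne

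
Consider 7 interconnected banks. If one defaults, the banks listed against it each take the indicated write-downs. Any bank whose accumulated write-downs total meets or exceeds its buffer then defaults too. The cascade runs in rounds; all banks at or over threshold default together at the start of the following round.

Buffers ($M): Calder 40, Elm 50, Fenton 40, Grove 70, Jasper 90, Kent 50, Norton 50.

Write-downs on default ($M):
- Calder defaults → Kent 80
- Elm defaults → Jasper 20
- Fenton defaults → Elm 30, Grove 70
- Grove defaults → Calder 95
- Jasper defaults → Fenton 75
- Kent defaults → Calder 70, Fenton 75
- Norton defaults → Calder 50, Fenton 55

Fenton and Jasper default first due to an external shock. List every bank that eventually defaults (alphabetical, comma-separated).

Round 1 — Fenton, Jasper default (initial).
  Elm: +30 → 30 < 50
  Grove: +70 → 70 ≥ 70
Round 2 — Grove defaults.
  Calder: +95 → 95 ≥ 40
Round 3 — Calder defaults.
  Kent: +80 → 80 ≥ 50
Round 4 — Kent defaults.
No further defaults.

Calder, Fenton, Grove, Jasper, Kent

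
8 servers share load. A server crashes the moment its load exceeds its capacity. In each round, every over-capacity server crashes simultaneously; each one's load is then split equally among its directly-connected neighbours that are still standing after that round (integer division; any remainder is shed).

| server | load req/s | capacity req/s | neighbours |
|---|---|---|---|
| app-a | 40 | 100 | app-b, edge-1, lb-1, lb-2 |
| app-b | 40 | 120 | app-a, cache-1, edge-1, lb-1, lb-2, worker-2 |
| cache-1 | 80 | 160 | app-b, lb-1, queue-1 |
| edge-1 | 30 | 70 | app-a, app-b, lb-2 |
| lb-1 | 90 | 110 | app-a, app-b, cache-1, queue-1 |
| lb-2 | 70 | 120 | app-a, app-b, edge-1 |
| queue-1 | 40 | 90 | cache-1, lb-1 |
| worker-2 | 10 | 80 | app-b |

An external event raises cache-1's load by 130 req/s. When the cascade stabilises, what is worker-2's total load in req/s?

Round 1 — cache-1 at 210 > 160. cache-1 crashes.
  cache-1 sheds 210 req/s to app-b, lb-1, queue-1: 70 each.
    app-b: 40+70 = 110 ≤ 120
    lb-1: 90+70 = 160 > 110
    queue-1: 40+70 = 110 > 90
Round 2 — lb-1, queue-1 crash.
  lb-1 sheds 160 req/s to app-a, app-b: 80 each.
    app-a: 40+80 = 120 > 100
    app-b: 110+80 = 190 > 120
  queue-1 sheds 110 req/s: no online neighbours, lost.
Round 3 — app-a, app-b crash.
  app-a sheds 120 req/s to edge-1, lb-2: 60 each.
    edge-1: 30+60 = 90 > 70
    lb-2: 70+60 = 130 > 120
  app-b sheds 190 req/s to edge-1, lb-2, worker-2: 63 each (1 lost).
    edge-1: 90+63 = 153 > 70
    lb-2: 130+63 = 193 > 120
    worker-2: 10+63 = 73 ≤ 80
Round 4 — edge-1, lb-2 crash.
  edge-1 sheds 153 req/s: no online neighbours, lost.
  lb-2 sheds 193 req/s: no online neighbours, lost.
No further crashes.

73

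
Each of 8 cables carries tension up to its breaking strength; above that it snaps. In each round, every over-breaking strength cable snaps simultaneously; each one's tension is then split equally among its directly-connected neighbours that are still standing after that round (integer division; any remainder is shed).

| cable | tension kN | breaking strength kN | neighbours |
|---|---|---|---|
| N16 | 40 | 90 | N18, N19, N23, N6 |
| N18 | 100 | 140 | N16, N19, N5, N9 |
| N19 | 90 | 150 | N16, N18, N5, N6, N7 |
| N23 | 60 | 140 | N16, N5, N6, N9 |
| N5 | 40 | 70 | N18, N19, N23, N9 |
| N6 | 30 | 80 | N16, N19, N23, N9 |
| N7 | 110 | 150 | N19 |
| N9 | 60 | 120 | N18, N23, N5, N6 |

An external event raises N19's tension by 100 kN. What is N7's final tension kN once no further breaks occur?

Round 1 — N19 at 190 > 150. N19 snaps.
  N19 sheds 190 kN to N16, N18, N5, N6, N7: 38 each.
    N16: 40+38 = 78 ≤ 90
    N18: 100+38 = 138 ≤ 140
    N5: 40+38 = 78 > 70
    N6: 30+38 = 68 ≤ 80
    N7: 110+38 = 148 ≤ 150
Round 2 — N5 snaps.
  N5 sheds 78 kN to N18, N23, N9: 26 each.
    N18: 138+26 = 164 > 140
    N23: 60+26 = 86 ≤ 140
    N9: 60+26 = 86 ≤ 120
Round 3 — N18 snaps.
  N18 sheds 164 kN to N16, N9: 82 each.
    N16: 78+82 = 160 > 90
    N9: 86+82 = 168 > 120
Round 4 — N16, N9 snap.
  N16 sheds 160 kN to N23, N6: 80 each.
    N23: 86+80 = 166 > 140
    N6: 68+80 = 148 > 80
  N9 sheds 168 kN to N23, N6: 84 each.
    N23: 166+84 = 250 > 140
    N6: 148+84 = 232 > 80
Round 5 — N23, N6 snap.
  N23 sheds 250 kN: no online neighbours, lost.
  N6 sheds 232 kN: no online neighbours, lost.
No further breaks.

148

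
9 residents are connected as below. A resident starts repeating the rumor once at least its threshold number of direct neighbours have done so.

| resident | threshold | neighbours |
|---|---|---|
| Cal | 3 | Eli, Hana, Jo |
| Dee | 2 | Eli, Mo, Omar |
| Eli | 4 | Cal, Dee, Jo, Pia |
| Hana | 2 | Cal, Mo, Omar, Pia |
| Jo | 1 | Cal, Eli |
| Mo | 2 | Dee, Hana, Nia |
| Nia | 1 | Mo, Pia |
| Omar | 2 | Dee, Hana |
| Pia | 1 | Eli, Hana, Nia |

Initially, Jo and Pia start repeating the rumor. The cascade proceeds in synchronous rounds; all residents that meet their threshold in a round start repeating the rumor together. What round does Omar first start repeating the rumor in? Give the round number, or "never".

never

Round 1 — Jo, Pia start repeating the rumor (initial).
Round 2 — checking thresholds:
  Cal: 1 of 3 neighbours < 3, not yet.
  Eli: 2 of 4 neighbours < 4, not yet.
  Hana: 1 of 4 neighbours < 2, not yet.
  Nia: 1 of 2 neighbours ≥ 1, starts repeating the rumor.
Round 3 — no new spreads; cascade stops.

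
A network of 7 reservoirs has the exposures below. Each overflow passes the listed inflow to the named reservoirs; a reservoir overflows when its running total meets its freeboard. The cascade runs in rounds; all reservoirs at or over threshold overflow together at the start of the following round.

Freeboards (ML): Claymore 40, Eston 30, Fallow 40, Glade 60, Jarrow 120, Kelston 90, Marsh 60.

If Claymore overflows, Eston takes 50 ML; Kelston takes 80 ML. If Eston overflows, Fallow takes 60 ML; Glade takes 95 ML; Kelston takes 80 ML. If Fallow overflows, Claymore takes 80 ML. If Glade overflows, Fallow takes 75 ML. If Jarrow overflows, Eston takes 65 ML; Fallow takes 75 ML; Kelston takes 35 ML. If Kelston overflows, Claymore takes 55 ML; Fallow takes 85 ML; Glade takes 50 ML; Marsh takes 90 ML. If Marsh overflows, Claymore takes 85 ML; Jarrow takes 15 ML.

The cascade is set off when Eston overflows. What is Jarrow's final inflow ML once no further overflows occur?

15

Round 1 — Eston overflows (initial).
  Fallow: +60 → 60 ≥ 40
  Glade: +95 → 95 ≥ 60
  Kelston: +80 → 80 < 90
Round 2 — Fallow, Glade overflow.
  Claymore: +80 → 80 ≥ 40
Round 3 — Claymore overflows.
  Kelston: +80 → 160 ≥ 90
Round 4 — Kelston overflows.
  Marsh: +90 → 90 ≥ 60
Round 5 — Marsh overflows.
  Jarrow: +15 → 15 < 120
No further overflows.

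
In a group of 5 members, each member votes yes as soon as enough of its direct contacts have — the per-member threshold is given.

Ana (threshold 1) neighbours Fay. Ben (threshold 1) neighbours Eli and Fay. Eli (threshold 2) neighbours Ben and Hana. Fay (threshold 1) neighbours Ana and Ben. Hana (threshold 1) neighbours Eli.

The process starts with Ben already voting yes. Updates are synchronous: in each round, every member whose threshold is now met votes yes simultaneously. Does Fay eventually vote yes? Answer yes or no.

yes

Round 1 — Ben votes yes (initial).
Round 2 — checking thresholds:
  Eli: 1 of 2 neighbours < 2, holds.
  Fay: 1 of 2 neighbours ≥ 1, votes yes.
Round 3 — checking thresholds:
  Ana: 1 of 1 neighbours ≥ 1, votes yes.
  Eli: 1 of 2 neighbours < 2, holds.
Round 4 — no new yes votes; cascade stops.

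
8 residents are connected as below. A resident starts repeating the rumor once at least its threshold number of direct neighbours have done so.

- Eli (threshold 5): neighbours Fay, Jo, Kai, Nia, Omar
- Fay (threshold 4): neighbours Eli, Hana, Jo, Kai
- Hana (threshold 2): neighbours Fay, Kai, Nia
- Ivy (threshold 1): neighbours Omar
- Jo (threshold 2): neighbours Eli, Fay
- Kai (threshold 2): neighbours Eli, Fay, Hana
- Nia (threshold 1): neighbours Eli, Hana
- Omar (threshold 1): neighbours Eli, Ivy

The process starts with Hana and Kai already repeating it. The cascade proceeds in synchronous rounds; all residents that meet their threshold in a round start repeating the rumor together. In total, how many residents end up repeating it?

3

Round 1 — Hana, Kai start repeating the rumor (initial).
Round 2 — checking thresholds:
  Eli: 1 of 5 neighbours < 5, holds.
  Fay: 2 of 4 neighbours < 4, holds.
  Nia: 1 of 2 neighbours ≥ 1, starts repeating the rumor.
Round 3 — no new spreads; cascade stops.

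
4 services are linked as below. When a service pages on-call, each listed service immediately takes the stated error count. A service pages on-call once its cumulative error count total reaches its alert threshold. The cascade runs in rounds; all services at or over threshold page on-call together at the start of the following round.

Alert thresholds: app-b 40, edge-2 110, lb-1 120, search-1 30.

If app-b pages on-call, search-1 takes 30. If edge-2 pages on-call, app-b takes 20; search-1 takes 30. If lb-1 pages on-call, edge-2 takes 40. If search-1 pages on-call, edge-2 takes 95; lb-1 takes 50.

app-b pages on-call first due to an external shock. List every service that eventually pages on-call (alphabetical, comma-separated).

Round 1 — app-b pages on-call (initial).
  search-1: +30 → 30 ≥ 30
Round 2 — search-1 pages on-call.
  edge-2: +95 → 95 < 110
  lb-1: +50 → 50 < 120
No further pages.

app-b, search-1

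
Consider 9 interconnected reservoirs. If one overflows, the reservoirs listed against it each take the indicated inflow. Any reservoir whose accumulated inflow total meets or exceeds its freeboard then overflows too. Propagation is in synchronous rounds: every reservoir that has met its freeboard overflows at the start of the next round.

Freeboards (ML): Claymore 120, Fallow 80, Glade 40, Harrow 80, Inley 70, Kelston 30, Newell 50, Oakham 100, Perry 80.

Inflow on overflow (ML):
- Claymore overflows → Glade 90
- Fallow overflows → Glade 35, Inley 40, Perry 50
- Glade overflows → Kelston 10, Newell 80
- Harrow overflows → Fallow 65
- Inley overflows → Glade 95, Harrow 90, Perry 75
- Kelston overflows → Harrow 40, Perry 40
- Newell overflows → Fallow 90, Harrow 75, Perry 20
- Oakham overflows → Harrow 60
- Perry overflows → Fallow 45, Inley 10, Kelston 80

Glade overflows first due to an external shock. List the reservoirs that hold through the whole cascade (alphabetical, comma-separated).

Claymore, Harrow, Inley, Kelston, Oakham, Perry

Round 1 — Glade overflows (initial).
  Kelston: +10 → 10 < 30
  Newell: +80 → 80 ≥ 50
Round 2 — Newell overflows.
  Fallow: +90 → 90 ≥ 80
  Harrow: +75 → 75 < 80
  Perry: +20 → 20 < 80
Round 3 — Fallow overflows.
  Inley: +40 → 40 < 70
  Perry: +50 → 70 < 80
No further overflows.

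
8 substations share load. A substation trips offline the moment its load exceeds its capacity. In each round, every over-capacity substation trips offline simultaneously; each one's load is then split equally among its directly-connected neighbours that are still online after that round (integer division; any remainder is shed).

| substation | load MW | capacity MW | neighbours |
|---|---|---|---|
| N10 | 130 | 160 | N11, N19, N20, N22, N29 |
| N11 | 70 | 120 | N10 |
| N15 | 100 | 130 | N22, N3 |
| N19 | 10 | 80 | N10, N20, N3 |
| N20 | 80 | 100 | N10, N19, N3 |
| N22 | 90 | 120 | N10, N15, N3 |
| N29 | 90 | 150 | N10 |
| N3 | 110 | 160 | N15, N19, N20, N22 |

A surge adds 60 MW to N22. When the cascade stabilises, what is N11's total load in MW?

Round 1 — N22 at 150 > 120. N22 trips offline.
  N22 sheds 150 MW to N10, N15, N3: 50 each.
    N10: 130+50 = 180 > 160
    N15: 100+50 = 150 > 130
    N3: 110+50 = 160 ≤ 160
Round 2 — N10, N15 trip offline.
  N10 sheds 180 MW to N11, N19, N20, N29: 45 each.
    N11: 70+45 = 115 ≤ 120
    N19: 10+45 = 55 ≤ 80
    N20: 80+45 = 125 > 100
    N29: 90+45 = 135 ≤ 150
  N15 sheds 150 MW to N3: 150 each.
    N3: 160+150 = 310 > 160
Round 3 — N20, N3 trip offline.
  N20 sheds 125 MW to N19: 125 each.
    N19: 55+125 = 180 > 80
  N3 sheds 310 MW to N19: 310 each.
    N19: 180+310 = 490 > 80
Round 4 — N19 trips offline.
  N19 sheds 490 MW: no online neighbours, lost.
No further trips.

115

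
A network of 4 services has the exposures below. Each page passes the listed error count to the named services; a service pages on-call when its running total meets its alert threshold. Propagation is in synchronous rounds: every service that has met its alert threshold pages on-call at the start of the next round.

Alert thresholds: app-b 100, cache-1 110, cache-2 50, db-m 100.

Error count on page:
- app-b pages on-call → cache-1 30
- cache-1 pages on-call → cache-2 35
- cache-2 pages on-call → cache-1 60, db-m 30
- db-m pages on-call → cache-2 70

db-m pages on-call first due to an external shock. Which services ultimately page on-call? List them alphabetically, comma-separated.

Round 1 — db-m pages on-call (initial).
  cache-2: +70 → 70 ≥ 50
Round 2 — cache-2 pages on-call.
  cache-1: +60 → 60 < 110
No further pages.

cache-2, db-m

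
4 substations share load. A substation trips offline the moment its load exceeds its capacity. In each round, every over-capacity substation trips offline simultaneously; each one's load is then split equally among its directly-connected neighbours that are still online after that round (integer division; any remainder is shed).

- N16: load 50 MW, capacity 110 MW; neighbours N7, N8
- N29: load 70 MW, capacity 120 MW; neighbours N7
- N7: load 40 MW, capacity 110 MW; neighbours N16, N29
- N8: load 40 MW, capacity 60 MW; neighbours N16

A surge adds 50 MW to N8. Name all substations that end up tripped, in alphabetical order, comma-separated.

N16, N29, N7, N8

Round 1 — N8 at 90 > 60. N8 trips offline.
  N8 sheds 90 MW to N16: 90 each.
    N16: 50+90 = 140 > 110
Round 2 — N16 trips offline.
  N16 sheds 140 MW to N7: 140 each.
    N7: 40+140 = 180 > 110
Round 3 — N7 trips offline.
  N7 sheds 180 MW to N29: 180 each.
    N29: 70+180 = 250 > 120
Round 4 — N29 trips offline.
  N29 sheds 250 MW: no online neighbours, lost.
No further trips.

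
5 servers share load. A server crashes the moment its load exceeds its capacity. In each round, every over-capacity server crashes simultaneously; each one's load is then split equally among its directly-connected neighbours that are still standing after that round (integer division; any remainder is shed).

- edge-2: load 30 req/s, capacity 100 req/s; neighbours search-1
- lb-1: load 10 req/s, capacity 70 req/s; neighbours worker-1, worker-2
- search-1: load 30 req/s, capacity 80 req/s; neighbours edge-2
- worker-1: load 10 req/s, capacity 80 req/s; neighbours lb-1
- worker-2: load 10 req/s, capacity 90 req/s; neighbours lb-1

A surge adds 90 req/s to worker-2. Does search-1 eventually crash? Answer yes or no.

no

Round 1 — worker-2 at 100 > 90. worker-2 crashes.
  worker-2 sheds 100 req/s to lb-1: 100 each.
    lb-1: 10+100 = 110 > 70
Round 2 — lb-1 crashes.
  lb-1 sheds 110 req/s to worker-1: 110 each.
    worker-1: 10+110 = 120 > 80
Round 3 — worker-1 crashes.
  worker-1 sheds 120 req/s: no online neighbours, lost.
No further crashes.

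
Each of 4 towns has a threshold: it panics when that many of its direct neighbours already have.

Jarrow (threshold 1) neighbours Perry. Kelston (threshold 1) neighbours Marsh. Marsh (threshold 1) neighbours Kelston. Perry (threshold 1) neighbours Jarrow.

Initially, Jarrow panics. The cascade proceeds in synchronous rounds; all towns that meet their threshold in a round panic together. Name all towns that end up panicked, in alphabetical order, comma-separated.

Round 1 — Jarrow panics (initial).
Round 2 — checking thresholds:
  Perry: 1 of 1 neighbours ≥ 1, panics.
Round 3 — no new panics; cascade stops.

Jarrow, Perry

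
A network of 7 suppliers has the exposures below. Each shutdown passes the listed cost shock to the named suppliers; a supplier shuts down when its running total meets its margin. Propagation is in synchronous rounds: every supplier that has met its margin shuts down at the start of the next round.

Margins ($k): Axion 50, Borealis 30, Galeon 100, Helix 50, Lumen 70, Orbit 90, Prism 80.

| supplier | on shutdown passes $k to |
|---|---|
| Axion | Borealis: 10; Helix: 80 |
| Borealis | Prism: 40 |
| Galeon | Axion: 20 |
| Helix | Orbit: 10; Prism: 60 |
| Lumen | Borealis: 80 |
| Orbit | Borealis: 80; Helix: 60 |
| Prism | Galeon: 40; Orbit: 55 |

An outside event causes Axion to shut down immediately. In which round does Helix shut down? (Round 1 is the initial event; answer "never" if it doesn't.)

Round 1 — Axion shuts down (initial).
  Borealis: +10 → 10 < 30
  Helix: +80 → 80 ≥ 50
Round 2 — Helix shuts down.
  Orbit: +10 → 10 < 90
  Prism: +60 → 60 < 80
No further shutdowns.

2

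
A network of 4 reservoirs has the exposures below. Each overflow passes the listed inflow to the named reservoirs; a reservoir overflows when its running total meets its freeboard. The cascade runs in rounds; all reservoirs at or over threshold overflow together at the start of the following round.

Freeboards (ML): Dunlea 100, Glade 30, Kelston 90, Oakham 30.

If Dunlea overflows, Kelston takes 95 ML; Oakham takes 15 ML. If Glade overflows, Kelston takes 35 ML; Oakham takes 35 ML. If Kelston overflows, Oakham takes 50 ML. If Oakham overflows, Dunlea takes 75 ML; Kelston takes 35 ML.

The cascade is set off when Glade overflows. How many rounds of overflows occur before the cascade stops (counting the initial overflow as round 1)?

Round 1 — Glade overflows (initial).
  Kelston: +35 → 35 < 90
  Oakham: +35 → 35 ≥ 30
Round 2 — Oakham overflows.
  Dunlea: +75 → 75 < 100
  Kelston: +35 → 70 < 90
No further overflows.

2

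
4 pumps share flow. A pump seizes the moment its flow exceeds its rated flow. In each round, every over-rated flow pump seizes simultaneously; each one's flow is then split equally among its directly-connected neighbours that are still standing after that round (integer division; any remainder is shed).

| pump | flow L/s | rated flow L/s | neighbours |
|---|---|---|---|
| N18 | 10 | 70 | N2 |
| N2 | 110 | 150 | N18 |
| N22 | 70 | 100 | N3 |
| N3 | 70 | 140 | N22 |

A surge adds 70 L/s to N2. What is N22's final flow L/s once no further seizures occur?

Round 1 — N2 at 180 > 150. N2 seizes.
  N2 sheds 180 L/s to N18: 180 each.
    N18: 10+180 = 190 > 70
Round 2 — N18 seizes.
  N18 sheds 190 L/s: no online neighbours, lost.
No further seizures.

70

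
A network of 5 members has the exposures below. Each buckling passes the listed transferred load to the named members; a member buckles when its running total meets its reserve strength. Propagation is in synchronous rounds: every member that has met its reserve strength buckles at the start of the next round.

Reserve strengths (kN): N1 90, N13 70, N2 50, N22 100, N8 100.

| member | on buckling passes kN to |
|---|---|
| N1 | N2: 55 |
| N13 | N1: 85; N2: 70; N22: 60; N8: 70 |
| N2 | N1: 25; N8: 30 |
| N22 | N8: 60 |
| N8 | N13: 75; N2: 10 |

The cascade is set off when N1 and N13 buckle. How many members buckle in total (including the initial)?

Round 1 — N1, N13 buckle (initial).
  N2: +55+70 → 125 ≥ 50
  N22: +60 → 60 < 100
  N8: +70 → 70 < 100
Round 2 — N2 buckles.
  N8: +30 → 100 ≥ 100
Round 3 — N8 buckles.
No further bucklings.

4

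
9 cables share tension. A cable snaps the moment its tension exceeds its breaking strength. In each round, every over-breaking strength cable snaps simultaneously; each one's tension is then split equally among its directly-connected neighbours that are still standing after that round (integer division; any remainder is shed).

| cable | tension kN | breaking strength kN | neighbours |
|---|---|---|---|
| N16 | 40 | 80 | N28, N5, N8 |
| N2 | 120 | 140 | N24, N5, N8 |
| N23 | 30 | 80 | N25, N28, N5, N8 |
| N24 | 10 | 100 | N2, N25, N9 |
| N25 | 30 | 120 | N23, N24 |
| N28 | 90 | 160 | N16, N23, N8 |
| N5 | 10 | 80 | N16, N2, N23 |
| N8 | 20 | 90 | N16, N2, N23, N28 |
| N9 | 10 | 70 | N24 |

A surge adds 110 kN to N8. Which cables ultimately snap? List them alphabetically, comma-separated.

Round 1 — N8 at 130 > 90. N8 snaps.
  N8 sheds 130 kN to N16, N2, N23, N28: 32 each (2 lost).
    N16: 40+32 = 72 ≤ 80
    N2: 120+32 = 152 > 140
    N23: 30+32 = 62 ≤ 80
    N28: 90+32 = 122 ≤ 160
Round 2 — N2 snaps.
  N2 sheds 152 kN to N24, N5: 76 each.
    N24: 10+76 = 86 ≤ 100
    N5: 10+76 = 86 > 80
Round 3 — N5 snaps.
  N5 sheds 86 kN to N16, N23: 43 each.
    N16: 72+43 = 115 > 80
    N23: 62+43 = 105 > 80
Round 4 — N16, N23 snap.
  N16 sheds 115 kN to N28: 115 each.
    N28: 122+115 = 237 > 160
  N23 sheds 105 kN to N25, N28: 52 each (1 lost).
    N25: 30+52 = 82 ≤ 120
    N28: 237+52 = 289 > 160
Round 5 — N28 snaps.
  N28 sheds 289 kN: no online neighbours, lost.
No further breaks.

N16, N2, N23, N28, N5, N8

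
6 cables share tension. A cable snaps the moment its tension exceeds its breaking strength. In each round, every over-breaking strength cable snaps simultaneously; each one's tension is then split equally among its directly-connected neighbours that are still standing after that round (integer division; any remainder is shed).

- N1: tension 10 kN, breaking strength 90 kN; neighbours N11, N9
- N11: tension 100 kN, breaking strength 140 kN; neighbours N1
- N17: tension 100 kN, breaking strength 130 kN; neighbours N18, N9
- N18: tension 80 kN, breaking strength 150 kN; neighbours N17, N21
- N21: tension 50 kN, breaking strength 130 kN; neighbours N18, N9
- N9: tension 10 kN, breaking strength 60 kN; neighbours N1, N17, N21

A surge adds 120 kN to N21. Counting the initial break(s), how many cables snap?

4

Round 1 — N21 at 170 > 130. N21 snaps.
  N21 sheds 170 kN to N18, N9: 85 each.
    N18: 80+85 = 165 > 150
    N9: 10+85 = 95 > 60
Round 2 — N18, N9 snap.
  N18 sheds 165 kN to N17: 165 each.
    N17: 100+165 = 265 > 130
  N9 sheds 95 kN to N1, N17: 47 each (1 lost).
    N1: 10+47 = 57 ≤ 90
    N17: 265+47 = 312 > 130
Round 3 — N17 snaps.
  N17 sheds 312 kN: no online neighbours, lost.
No further breaks.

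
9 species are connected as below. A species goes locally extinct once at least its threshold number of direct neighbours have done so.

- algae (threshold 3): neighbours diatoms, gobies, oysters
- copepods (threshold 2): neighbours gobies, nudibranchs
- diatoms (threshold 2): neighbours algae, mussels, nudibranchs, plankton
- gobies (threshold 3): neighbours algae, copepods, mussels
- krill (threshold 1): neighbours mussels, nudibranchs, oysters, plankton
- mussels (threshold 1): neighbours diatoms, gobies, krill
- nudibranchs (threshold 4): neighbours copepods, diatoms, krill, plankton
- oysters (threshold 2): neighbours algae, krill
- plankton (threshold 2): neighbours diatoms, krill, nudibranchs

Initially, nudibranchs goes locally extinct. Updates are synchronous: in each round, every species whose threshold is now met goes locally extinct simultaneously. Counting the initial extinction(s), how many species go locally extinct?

5

Round 1 — nudibranchs goes locally extinct (initial).
Round 2 — checking thresholds:
  copepods: 1 of 2 neighbours < 2, not yet.
  diatoms: 1 of 4 neighbours < 2, not yet.
  krill: 1 of 4 neighbours ≥ 1, goes locally extinct.
  plankton: 1 of 3 neighbours < 2, not yet.
Round 3 — checking thresholds:
  copepods: 1 of 2 neighbours < 2, not yet.
  diatoms: 1 of 4 neighbours < 2, not yet.
  mussels: 1 of 3 neighbours ≥ 1, goes locally extinct.
  oysters: 1 of 2 neighbours < 2, not yet.
  plankton: 2 of 3 neighbours ≥ 2, goes locally extinct.
Round 4 — checking thresholds:
  copepods: 1 of 2 neighbours < 2, not yet.
  diatoms: 3 of 4 neighbours ≥ 2, goes locally extinct.
  gobies: 1 of 3 neighbours < 3, not yet.
  oysters: 1 of 2 neighbours < 2, not yet.
Round 5 — no new extinctions; cascade stops.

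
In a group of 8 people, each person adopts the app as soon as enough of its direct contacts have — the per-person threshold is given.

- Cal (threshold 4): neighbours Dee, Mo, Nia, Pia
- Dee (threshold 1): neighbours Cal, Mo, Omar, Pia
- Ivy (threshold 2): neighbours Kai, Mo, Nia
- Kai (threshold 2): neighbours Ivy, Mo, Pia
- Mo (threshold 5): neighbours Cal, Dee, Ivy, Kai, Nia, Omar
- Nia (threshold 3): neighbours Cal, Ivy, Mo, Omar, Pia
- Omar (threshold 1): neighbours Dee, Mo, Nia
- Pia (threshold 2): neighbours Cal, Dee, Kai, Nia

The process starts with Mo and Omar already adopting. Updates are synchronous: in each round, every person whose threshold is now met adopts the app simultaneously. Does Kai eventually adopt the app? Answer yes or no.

Round 1 — Mo, Omar adopt the app (initial).
Round 2 — checking thresholds:
  Cal: 1 of 4 neighbours < 4, holds.
  Dee: 2 of 4 neighbours ≥ 1, adopts the app.
  Ivy: 1 of 3 neighbours < 2, holds.
  Kai: 1 of 3 neighbours < 2, holds.
  Nia: 2 of 5 neighbours < 3, holds.
Round 3 — no new adoptions; cascade stops.

no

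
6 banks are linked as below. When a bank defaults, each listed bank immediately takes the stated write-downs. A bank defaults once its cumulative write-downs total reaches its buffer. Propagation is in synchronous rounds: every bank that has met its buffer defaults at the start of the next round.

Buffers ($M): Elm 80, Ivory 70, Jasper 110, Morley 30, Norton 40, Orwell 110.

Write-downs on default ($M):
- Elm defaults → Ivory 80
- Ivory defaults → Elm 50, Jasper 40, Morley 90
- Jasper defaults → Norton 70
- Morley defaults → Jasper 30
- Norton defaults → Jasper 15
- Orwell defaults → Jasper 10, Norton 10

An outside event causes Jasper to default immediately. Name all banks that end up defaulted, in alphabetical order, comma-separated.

Jasper, Norton

Round 1 — Jasper defaults (initial).
  Norton: +70 → 70 ≥ 40
Round 2 — Norton defaults.
No further defaults.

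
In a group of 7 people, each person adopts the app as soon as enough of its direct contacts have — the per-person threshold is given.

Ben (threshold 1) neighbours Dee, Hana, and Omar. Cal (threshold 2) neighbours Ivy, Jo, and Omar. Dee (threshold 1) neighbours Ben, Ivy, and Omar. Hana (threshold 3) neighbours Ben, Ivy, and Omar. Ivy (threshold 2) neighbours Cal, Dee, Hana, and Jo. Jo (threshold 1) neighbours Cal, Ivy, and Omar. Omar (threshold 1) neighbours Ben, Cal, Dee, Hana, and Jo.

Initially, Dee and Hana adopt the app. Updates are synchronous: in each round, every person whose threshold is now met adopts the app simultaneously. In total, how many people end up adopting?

7

Round 1 — Dee, Hana adopt the app (initial).
Round 2 — checking thresholds:
  Ben: 2 of 3 neighbours ≥ 1, adopts the app.
  Ivy: 2 of 4 neighbours ≥ 2, adopts the app.
  Omar: 2 of 5 neighbours ≥ 1, adopts the app.
Round 3 — checking thresholds:
  Cal: 2 of 3 neighbours ≥ 2, adopts the app.
  Jo: 2 of 3 neighbours ≥ 1, adopts the app.
Round 4 — no new adoptions; cascade stops.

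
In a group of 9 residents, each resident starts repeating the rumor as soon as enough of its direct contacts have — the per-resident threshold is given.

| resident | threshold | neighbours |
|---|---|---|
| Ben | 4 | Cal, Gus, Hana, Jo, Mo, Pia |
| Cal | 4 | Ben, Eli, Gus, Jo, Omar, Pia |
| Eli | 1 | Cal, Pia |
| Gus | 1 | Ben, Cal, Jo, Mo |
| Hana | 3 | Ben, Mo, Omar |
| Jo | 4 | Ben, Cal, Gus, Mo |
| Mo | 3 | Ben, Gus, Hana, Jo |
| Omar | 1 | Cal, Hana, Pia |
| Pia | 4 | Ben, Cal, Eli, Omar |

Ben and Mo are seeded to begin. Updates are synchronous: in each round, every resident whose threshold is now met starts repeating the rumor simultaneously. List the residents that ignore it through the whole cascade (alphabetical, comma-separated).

Round 1 — Ben, Mo start repeating the rumor (initial).
Round 2 — checking thresholds:
  Cal: 1 of 6 neighbours < 4, not yet.
  Gus: 2 of 4 neighbours ≥ 1, starts repeating the rumor.
  Hana: 2 of 3 neighbours < 3, not yet.
  Jo: 2 of 4 neighbours < 4, not yet.
  Pia: 1 of 4 neighbours < 4, not yet.
Round 3 — no new spreads; cascade stops.

Cal, Eli, Hana, Jo, Omar, Pia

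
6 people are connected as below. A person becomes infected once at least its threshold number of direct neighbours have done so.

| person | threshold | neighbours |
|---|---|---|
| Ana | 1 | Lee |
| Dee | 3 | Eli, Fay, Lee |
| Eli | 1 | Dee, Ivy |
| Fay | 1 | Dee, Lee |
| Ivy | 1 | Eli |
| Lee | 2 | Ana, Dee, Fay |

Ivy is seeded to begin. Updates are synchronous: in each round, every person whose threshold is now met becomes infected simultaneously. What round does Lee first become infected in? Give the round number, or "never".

never

Round 1 — Ivy becomes infected (initial).
Round 2 — checking thresholds:
  Eli: 1 of 2 neighbours ≥ 1, becomes infected.
Round 3 — no new infections; cascade stops.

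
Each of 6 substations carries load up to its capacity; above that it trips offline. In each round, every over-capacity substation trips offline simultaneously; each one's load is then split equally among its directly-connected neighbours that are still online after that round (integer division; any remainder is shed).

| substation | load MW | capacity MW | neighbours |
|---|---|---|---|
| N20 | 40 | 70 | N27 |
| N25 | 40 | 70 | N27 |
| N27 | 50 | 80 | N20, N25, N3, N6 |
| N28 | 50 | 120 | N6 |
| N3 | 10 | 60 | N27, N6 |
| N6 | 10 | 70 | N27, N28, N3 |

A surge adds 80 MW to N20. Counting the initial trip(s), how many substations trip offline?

Round 1 — N20 at 120 > 70. N20 trips offline.
  N20 sheds 120 MW to N27: 120 each.
    N27: 50+120 = 170 > 80
Round 2 — N27 trips offline.
  N27 sheds 170 MW to N25, N3, N6: 56 each (2 lost).
    N25: 40+56 = 96 > 70
    N3: 10+56 = 66 > 60
    N6: 10+56 = 66 ≤ 70
Round 3 — N25, N3 trip offline.
  N25 sheds 96 MW: no online neighbours, lost.
  N3 sheds 66 MW to N6: 66 each.
    N6: 66+66 = 132 > 70
Round 4 — N6 trips offline.
  N6 sheds 132 MW to N28: 132 each.
    N28: 50+132 = 182 > 120
Round 5 — N28 trips offline.
  N28 sheds 182 MW: no online neighbours, lost.
No further trips.

6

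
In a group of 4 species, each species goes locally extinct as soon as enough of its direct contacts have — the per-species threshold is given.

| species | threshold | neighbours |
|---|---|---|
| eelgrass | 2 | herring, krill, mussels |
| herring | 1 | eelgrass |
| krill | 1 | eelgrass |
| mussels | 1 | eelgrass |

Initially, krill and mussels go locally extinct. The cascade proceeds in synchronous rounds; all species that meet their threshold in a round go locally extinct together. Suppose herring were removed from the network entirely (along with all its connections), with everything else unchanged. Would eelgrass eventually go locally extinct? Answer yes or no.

yes

With herring removed:
Round 1 — krill, mussels go locally extinct (initial).
Round 2 — checking thresholds:
  eelgrass: 2 of 2 neighbours ≥ 2, goes locally extinct.
Round 3 — no new extinctions; cascade stops.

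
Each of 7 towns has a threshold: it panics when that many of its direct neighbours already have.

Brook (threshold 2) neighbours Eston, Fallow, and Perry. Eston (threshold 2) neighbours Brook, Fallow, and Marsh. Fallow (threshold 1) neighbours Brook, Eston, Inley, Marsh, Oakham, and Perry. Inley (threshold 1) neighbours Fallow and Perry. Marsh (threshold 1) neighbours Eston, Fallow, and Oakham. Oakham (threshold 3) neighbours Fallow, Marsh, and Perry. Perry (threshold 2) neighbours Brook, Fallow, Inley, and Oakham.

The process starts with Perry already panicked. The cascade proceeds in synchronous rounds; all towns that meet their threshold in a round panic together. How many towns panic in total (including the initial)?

7

Round 1 — Perry panics (initial).
Round 2 — checking thresholds:
  Brook: 1 of 3 neighbours < 2, not yet.
  Fallow: 1 of 6 neighbours ≥ 1, panics.
  Inley: 1 of 2 neighbours ≥ 1, panics.
  Oakham: 1 of 3 neighbours < 3, not yet.
Round 3 — checking thresholds:
  Brook: 2 of 3 neighbours ≥ 2, panics.
  Eston: 1 of 3 neighbours < 2, not yet.
  Marsh: 1 of 3 neighbours ≥ 1, panics.
  Oakham: 2 of 3 neighbours < 3, not yet.
Round 4 — checking thresholds:
  Eston: 3 of 3 neighbours ≥ 2, panics.
  Oakham: 3 of 3 neighbours ≥ 3, panics.
Round 5 — no new panics; cascade stops.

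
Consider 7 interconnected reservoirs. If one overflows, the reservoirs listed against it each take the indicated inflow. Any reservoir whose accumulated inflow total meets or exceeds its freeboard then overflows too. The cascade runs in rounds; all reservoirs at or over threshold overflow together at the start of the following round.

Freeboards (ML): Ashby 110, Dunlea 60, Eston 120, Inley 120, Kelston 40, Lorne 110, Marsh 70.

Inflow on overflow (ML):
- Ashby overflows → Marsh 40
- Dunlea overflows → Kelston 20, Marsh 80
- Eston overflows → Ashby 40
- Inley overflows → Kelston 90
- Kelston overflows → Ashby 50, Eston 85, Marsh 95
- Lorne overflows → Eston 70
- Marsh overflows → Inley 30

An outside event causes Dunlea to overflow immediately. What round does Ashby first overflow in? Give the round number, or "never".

never

Round 1 — Dunlea overflows (initial).
  Kelston: +20 → 20 < 40
  Marsh: +80 → 80 ≥ 70
Round 2 — Marsh overflows.
  Inley: +30 → 30 < 120
No further overflows.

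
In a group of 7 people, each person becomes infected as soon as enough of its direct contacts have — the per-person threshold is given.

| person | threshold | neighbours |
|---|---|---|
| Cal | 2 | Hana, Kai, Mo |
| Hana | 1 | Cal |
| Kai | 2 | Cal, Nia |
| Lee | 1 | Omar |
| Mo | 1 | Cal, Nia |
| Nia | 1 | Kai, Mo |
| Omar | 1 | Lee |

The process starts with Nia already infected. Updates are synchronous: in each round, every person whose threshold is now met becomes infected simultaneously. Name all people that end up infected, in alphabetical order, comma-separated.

Mo, Nia

Round 1 — Nia becomes infected (initial).
Round 2 — checking thresholds:
  Kai: 1 of 2 neighbours < 2, not yet.
  Mo: 1 of 2 neighbours ≥ 1, becomes infected.
Round 3 — no new infections; cascade stops.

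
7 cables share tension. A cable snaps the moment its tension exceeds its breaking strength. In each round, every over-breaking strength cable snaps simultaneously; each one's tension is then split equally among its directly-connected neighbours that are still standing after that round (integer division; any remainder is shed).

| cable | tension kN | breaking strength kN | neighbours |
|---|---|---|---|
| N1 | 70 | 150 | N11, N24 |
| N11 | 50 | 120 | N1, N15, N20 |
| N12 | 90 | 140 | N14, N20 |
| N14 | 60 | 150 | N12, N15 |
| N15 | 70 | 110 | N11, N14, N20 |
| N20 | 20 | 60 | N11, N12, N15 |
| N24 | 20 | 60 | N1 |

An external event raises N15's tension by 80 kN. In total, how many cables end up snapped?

Round 1 — N15 at 150 > 110. N15 snaps.
  N15 sheds 150 kN to N11, N14, N20: 50 each.
    N11: 50+50 = 100 ≤ 120
    N14: 60+50 = 110 ≤ 150
    N20: 20+50 = 70 > 60
Round 2 — N20 snaps.
  N20 sheds 70 kN to N11, N12: 35 each.
    N11: 100+35 = 135 > 120
    N12: 90+35 = 125 ≤ 140
Round 3 — N11 snaps.
  N11 sheds 135 kN to N1: 135 each.
    N1: 70+135 = 205 > 150
Round 4 — N1 snaps.
  N1 sheds 205 kN to N24: 205 each.
    N24: 20+205 = 225 > 60
Round 5 — N24 snaps.
  N24 sheds 225 kN: no online neighbours, lost.
No further breaks.

5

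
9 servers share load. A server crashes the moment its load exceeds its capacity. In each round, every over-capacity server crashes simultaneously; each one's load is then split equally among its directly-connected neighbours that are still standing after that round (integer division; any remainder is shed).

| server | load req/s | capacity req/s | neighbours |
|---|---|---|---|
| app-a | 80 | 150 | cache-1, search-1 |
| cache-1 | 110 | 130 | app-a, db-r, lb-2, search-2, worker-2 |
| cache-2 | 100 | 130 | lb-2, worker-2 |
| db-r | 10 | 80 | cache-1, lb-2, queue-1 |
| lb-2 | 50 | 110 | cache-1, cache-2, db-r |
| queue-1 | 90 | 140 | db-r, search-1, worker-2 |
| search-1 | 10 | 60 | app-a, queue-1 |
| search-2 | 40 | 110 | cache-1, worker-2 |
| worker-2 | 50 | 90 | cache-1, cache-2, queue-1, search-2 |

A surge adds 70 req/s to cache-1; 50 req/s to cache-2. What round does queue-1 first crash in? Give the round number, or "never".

Round 1 — cache-1 at 180 > 130; cache-2 at 150 > 130. cache-1, cache-2 crash.
  cache-1 sheds 180 req/s to app-a, db-r, lb-2, search-2, worker-2: 36 each.
    app-a: 80+36 = 116 ≤ 150
    db-r: 10+36 = 46 ≤ 80
    lb-2: 50+36 = 86 ≤ 110
    search-2: 40+36 = 76 ≤ 110
    worker-2: 50+36 = 86 ≤ 90
  cache-2 sheds 150 req/s to lb-2, worker-2: 75 each.
    lb-2: 86+75 = 161 > 110
    worker-2: 86+75 = 161 > 90
Round 2 — lb-2, worker-2 crash.
  lb-2 sheds 161 req/s to db-r: 161 each.
    db-r: 46+161 = 207 > 80
  worker-2 sheds 161 req/s to queue-1, search-2: 80 each (1 lost).
    queue-1: 90+80 = 170 > 140
    search-2: 76+80 = 156 > 110
Round 3 — db-r, queue-1, search-2 crash.
  db-r sheds 207 req/s: no online neighbours, lost.
  queue-1 sheds 170 req/s to search-1: 170 each.
    search-1: 10+170 = 180 > 60
  search-2 sheds 156 req/s: no online neighbours, lost.
Round 4 — search-1 crashes.
  search-1 sheds 180 req/s to app-a: 180 each.
    app-a: 116+180 = 296 > 150
Round 5 — app-a crashes.
  app-a sheds 296 req/s: no online neighbours, lost.
No further crashes.

3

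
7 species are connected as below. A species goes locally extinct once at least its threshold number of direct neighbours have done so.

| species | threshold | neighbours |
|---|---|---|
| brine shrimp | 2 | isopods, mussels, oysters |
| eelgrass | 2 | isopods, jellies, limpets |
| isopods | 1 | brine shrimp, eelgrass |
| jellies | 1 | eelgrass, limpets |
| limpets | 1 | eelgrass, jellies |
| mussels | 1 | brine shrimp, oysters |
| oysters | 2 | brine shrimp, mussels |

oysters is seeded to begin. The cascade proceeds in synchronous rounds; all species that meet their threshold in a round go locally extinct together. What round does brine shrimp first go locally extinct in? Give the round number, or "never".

3

Round 1 — oysters goes locally extinct (initial).
Round 2 — checking thresholds:
  brine shrimp: 1 of 3 neighbours < 2, below threshold.
  mussels: 1 of 2 neighbours ≥ 1, goes locally extinct.
Round 3 — checking thresholds:
  brine shrimp: 2 of 3 neighbours ≥ 2, goes locally extinct.
Round 4 — checking thresholds:
  isopods: 1 of 2 neighbours ≥ 1, goes locally extinct.
Round 5 — no new extinctions; cascade stops.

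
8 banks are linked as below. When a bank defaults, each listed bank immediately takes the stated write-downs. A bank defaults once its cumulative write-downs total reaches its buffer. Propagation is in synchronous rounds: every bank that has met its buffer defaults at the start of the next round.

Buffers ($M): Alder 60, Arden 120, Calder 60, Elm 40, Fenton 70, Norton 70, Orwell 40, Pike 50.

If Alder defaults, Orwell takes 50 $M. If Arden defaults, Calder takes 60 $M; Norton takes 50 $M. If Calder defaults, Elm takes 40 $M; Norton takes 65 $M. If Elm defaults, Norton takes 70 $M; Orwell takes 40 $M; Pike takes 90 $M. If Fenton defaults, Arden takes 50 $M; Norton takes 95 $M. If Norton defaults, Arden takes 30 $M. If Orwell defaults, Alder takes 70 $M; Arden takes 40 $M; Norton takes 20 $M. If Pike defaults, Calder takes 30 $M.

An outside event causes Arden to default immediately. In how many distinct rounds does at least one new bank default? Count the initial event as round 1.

Round 1 — Arden defaults (initial).
  Calder: +60 → 60 ≥ 60
  Norton: +50 → 50 < 70
Round 2 — Calder defaults.
  Elm: +40 → 40 ≥ 40
  Norton: +65 → 115 ≥ 70
Round 3 — Elm, Norton default.
  Orwell: +40 → 40 ≥ 40
  Pike: +90 → 90 ≥ 50
Round 4 — Orwell, Pike default.
  Alder: +70 → 70 ≥ 60
Round 5 — Alder defaults.
No further defaults.

5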